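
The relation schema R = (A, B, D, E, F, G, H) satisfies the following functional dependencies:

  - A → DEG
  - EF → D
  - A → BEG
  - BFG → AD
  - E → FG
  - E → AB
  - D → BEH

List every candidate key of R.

{A}⁺: A→DEG adds D, E, G; A→BEG adds B; E→FG adds F; D→BEH adds H → {A, B, D, E, F, G, H}.
{D}⁺: D→BEH adds B, E, H; E→FG adds F, G; E→AB adds A → {A, B, D, E, F, G, H}.
{E}⁺: E→FG adds F, G; E→AB adds A, B; A→DEG adds D; D→BEH adds H → {A, B, D, E, F, G, H}.
{B, F, G}⁺: BFG→AD adds A, D; D→BEH adds E, H → {A, B, D, E, F, G, H}. Minimal: {F, G}⁺ = {F, G}; {B, G}⁺ = {B, G}; {B, F}⁺ = {B, F} — none reach the full schema.

A, D, E, BFG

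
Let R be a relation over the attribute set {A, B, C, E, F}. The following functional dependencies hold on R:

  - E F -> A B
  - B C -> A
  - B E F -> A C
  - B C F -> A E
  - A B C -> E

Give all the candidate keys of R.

(E, F); (B, C, F)

Attribute F never appears on the right-hand side of any dependency, so F must belong to every candidate key.
{F}⁺ = {F}, which is not all of the schema, so we must add further attributes.
{E, F}⁺: EF→AB adds A, B; BEF→AC adds C → {A, B, C, E, F}. Minimal: {F}⁺ = {F}; {E}⁺ = {E} — none reach the full schema.
{B, C, F}⁺: BC→A adds A; BCF→AE adds E → {A, B, C, E, F}. Minimal: {C, F}⁺ = {C, F}; {B, F}⁺ = {B, F}; {B, C}⁺ = {A, B, C, E} — none reach the full schema.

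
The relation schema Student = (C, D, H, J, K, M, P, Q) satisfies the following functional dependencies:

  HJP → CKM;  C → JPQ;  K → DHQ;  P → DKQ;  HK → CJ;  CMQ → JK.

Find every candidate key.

{C}⁺: C→JPQ adds J, P, Q; P→DKQ adds D, K; K→DHQ adds H; HJP→CKM adds M → {C, D, H, J, K, M, P, Q}.
{K}⁺: K→DHQ adds D, H, Q; HK→CJ adds C, J; C→JPQ adds P; HJP→CKM adds M → {C, D, H, J, K, M, P, Q}.
{P}⁺: P→DKQ adds D, K, Q; K→DHQ adds H; HK→CJ adds C, J; HJP→CKM adds M → {C, D, H, J, K, M, P, Q}.
Any other superkey contains one of these as a subset, so there are no further candidate keys.

{C}; {K}; {P}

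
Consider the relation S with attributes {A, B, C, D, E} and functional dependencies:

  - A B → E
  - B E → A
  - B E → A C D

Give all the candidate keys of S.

{A, B}, {B, E}

Attribute B never appears on the right-hand side of any dependency, so B must belong to every candidate key.
{B}⁺ = {B}, which is not all of the schema, so we must add further attributes.
{A, B}⁺: AB→E adds E; BE→ACD adds C, D → {A, B, C, D, E}.
{B, E}⁺: BE→A adds A; BE→ACD adds C, D → {A, B, C, D, E}.
Any other superkey contains one of these as a subset, so there are no further candidate keys.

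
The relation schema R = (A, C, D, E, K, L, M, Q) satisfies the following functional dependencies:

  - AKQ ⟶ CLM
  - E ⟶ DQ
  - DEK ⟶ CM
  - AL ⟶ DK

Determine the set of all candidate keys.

Attributes A, E never appear on any right-hand side, so every candidate key must contain {A, E}.
{A, E}⁺ = {A, D, E, Q}, which is not all of the schema, so we must add further attributes.
{A, E, K}⁺: E→DQ adds D, Q; DEK→CM adds C, M; AKQ→CLM adds L → {A, C, D, E, K, L, M, Q}. Minimal: {E, K}⁺ = {C, D, E, K, M, Q}; {A, K}⁺ = {A, K}; {A, E}⁺ = {A, D, E, Q} — none reach the full schema.
{A, E, L}⁺: E→DQ adds D, Q; AL→DK adds K; AKQ→CLM adds C, M → {A, C, D, E, K, L, M, Q}. Minimal: {E, L}⁺ = {D, E, L, Q}; {A, L}⁺ = {A, D, K, L}; {A, E}⁺ = {A, D, E, Q} — none reach the full schema.
Any other superkey contains one of these as a subset, so there are no further candidate keys.

{A, E, K}, {A, E, L}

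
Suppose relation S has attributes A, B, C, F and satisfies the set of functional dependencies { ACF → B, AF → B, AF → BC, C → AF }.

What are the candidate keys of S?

C, AF

{C}⁺: C→AF adds A, F; ACF→B adds B → {A, B, C, F}.
{A, F}⁺: AF→B adds B; AF→BC adds C → {A, B, C, F}.
Any other superkey contains one of these as a subset, so there are no further candidate keys.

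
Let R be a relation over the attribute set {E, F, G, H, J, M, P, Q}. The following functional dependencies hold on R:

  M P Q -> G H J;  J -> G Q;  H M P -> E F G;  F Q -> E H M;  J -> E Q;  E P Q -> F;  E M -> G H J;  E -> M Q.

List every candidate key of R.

{E, P}; {J, P}; {F, P, Q}; {H, M, P}; {M, P, Q}

Attribute P never appears on the right-hand side of any dependency, so P must belong to every candidate key.
{P}⁺ = {P}, which is not all of the schema, so we must add further attributes.
{E, P}⁺: E→MQ adds M, Q; MPQ→GHJ adds G, H, J; HMP→EFG adds F → {E, F, G, H, J, M, P, Q}. Minimal: {P}⁺ = {P}; {E}⁺ = {E, G, H, J, M, Q} — none reach the full schema.
{J, P}⁺: J→GQ adds G, Q; J→EQ adds E; EPQ→F adds F; E→MQ adds M; MPQ→GHJ adds H → {E, F, G, H, J, M, P, Q}. Minimal: {P}⁺ = {P}; {J}⁺ = {E, G, H, J, M, Q} — none reach the full schema.
{F, P, Q}⁺: FQ→EHM adds E, H, M; EM→GHJ adds G, J → {E, F, G, H, J, M, P, Q}. Minimal: {P, Q}⁺ = {P, Q}; {F, Q}⁺ = {E, F, G, H, J, M, Q}; {F, P}⁺ = {F, P} — none reach the full schema.
{H, M, P}⁺: HMP→EFG adds E, F, G; EM→GHJ adds J; E→MQ adds Q → {E, F, G, H, J, M, P, Q}. Minimal: {M, P}⁺ = {M, P}; {H, P}⁺ = {H, P}; {H, M}⁺ = {H, M} — none reach the full schema.
{M, P, Q}⁺: MPQ→GHJ adds G, H, J; HMP→EFG adds E, F → {E, F, G, H, J, M, P, Q}. Minimal: {P, Q}⁺ = {P, Q}; {M, Q}⁺ = {M, Q}; {M, P}⁺ = {M, P} — none reach the full schema.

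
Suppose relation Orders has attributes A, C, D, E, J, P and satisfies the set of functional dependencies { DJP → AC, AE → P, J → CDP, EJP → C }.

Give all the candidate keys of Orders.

Attributes E, J never appear on any right-hand side, so every candidate key must contain {E, J}.
{E, J}⁺ = {A, C, D, E, J, P}, which is all of the schema, so {E, J} is the only candidate key.

EJ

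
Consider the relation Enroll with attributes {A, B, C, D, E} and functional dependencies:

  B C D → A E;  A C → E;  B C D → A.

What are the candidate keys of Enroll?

{B, C, D}

Attributes B, C, D never appear on any right-hand side, so every candidate key must contain {B, C, D}.
{B, C, D}⁺ = {A, B, C, D, E}, which is all of the schema, so {B, C, D} is the only candidate key.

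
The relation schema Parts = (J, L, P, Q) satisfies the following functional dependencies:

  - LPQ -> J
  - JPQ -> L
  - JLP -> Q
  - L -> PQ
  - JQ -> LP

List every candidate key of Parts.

{L}⁺: L→PQ adds P, Q; LPQ→J adds J → {J, L, P, Q}.
{J, Q}⁺: JQ→LP adds L, P → {J, L, P, Q}. Minimal: {Q}⁺ = {Q}; {J}⁺ = {J} — none reach the full schema.

(L), (J, Q)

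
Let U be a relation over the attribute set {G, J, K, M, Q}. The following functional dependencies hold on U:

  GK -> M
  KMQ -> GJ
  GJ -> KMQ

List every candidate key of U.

{G, J}⁺: GJ→KMQ adds K, M, Q → {G, J, K, M, Q}. Minimal: {J}⁺ = {J}; {G}⁺ = {G} — none reach the full schema.
{G, K, Q}⁺: GK→M adds M; KMQ→GJ adds J → {G, J, K, M, Q}. Minimal: {K, Q}⁺ = {K, Q}; {G, Q}⁺ = {G, Q}; {G, K}⁺ = {G, K, M} — none reach the full schema.
{K, M, Q}⁺: KMQ→GJ adds G, J → {G, J, K, M, Q}. Minimal: {M, Q}⁺ = {M, Q}; {K, Q}⁺ = {K, Q}; {K, M}⁺ = {K, M} — none reach the full schema.

{G, J}, {G, K, Q}, {K, M, Q}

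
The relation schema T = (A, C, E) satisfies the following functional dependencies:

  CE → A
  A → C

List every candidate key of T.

{A, E}; {C, E}

{A, E}⁺: A→C adds C → {A, C, E}. Minimal: {E}⁺ = {E}; {A}⁺ = {A, C} — none reach the full schema.
{C, E}⁺: CE→A adds A → {A, C, E}. Minimal: {E}⁺ = {E}; {C}⁺ = {C} — none reach the full schema.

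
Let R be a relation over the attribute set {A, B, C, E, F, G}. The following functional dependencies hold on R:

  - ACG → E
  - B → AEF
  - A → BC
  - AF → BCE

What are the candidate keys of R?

AG, BG

Attribute G never appears on the right-hand side of any dependency, so G must belong to every candidate key.
{G}⁺ = {G}, which is not all of the schema, so we must add further attributes.
{A, G}⁺: A→BC adds B, C; ACG→E adds E; B→AEF adds F → {A, B, C, E, F, G}. Minimal: {G}⁺ = {G}; {A}⁺ = {A, B, C, E, F} — none reach the full schema.
{B, G}⁺: B→AEF adds A, E, F; A→BC adds C → {A, B, C, E, F, G}. Minimal: {G}⁺ = {G}; {B}⁺ = {A, B, C, E, F} — none reach the full schema.
Any other superkey contains one of these as a subset, so there are no further candidate keys.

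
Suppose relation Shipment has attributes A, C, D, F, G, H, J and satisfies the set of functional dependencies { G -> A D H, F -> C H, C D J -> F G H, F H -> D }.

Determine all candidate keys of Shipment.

Attribute J never appears on the right-hand side of any dependency, so J must belong to every candidate key.
{J}⁺ = {J}, which is not all of the schema, so we must add further attributes.
{F, J}⁺: F→CH adds C, H; FH→D adds D; CDJ→FGH adds G; G→ADH adds A → {A, C, D, F, G, H, J}. Minimal: {J}⁺ = {J}; {F}⁺ = {C, D, F, H} — none reach the full schema.
{C, D, J}⁺: CDJ→FGH adds F, G, H; G→ADH adds A → {A, C, D, F, G, H, J}. Minimal: {D, J}⁺ = {D, J}; {C, J}⁺ = {C, J}; {C, D}⁺ = {C, D} — none reach the full schema.
{C, G, J}⁺: G→ADH adds A, D, H; CDJ→FGH adds F → {A, C, D, F, G, H, J}. Minimal: {G, J}⁺ = {A, D, G, H, J}; {C, J}⁺ = {C, J}; {C, G}⁺ = {A, C, D, G, H} — none reach the full schema.

(F, J); (C, D, J); (C, G, J)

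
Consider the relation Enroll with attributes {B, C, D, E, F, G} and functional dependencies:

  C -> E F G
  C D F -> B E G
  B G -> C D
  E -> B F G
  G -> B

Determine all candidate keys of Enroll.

{C}⁺: C→EFG adds E, F, G; E→BFG adds B; BG→CD adds D → {B, C, D, E, F, G}.
{E}⁺: E→BFG adds B, F, G; BG→CD adds C, D → {B, C, D, E, F, G}.
{G}⁺: G→B adds B; BG→CD adds C, D; C→EFG adds E, F → {B, C, D, E, F, G}.
Any other superkey contains one of these as a subset, so there are no further candidate keys.

(C), (E), (G)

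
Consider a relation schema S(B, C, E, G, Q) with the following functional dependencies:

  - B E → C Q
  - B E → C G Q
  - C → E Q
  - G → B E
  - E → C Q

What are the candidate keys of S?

{G}⁺: G→BE adds B, E; E→CQ adds C, Q → {B, C, E, G, Q}.
{B, C}⁺: C→EQ adds E, Q; BE→CGQ adds G → {B, C, E, G, Q}. Minimal: {C}⁺ = {C, E, Q}; {B}⁺ = {B} — none reach the full schema.
{B, E}⁺: BE→CQ adds C, Q; BE→CGQ adds G → {B, C, E, G, Q}. Minimal: {E}⁺ = {C, E, Q}; {B}⁺ = {B} — none reach the full schema.
Any other superkey contains one of these as a subset, so there are no further candidate keys.

{G}; {B, C}; {B, E}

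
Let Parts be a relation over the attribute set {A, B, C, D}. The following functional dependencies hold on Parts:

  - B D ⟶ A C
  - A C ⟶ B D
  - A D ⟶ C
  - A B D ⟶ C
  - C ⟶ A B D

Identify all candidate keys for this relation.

{C}⁺: C→ABD adds A, B, D → {A, B, C, D}.
{A, D}⁺: AD→C adds C; C→ABD adds B → {A, B, C, D}. Minimal: {D}⁺ = {D}; {A}⁺ = {A} — none reach the full schema.
{B, D}⁺: BD→AC adds A, C → {A, B, C, D}. Minimal: {D}⁺ = {D}; {B}⁺ = {B} — none reach the full schema.
Any other superkey contains one of these as a subset, so there are no further candidate keys.

{C}; {A, D}; {B, D}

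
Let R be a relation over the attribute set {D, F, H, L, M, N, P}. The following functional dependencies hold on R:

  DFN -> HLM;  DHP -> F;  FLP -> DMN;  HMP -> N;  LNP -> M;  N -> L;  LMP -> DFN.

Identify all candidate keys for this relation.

Attribute P never appears on the right-hand side of any dependency, so P must belong to every candidate key.
{P}⁺ = {P}, which is not all of the schema, so we must add further attributes.
{N, P}⁺: N→L adds L; LNP→M adds M; LMP→DFN adds D, F; DFN→HLM adds H → {D, F, H, L, M, N, P}. Minimal: {P}⁺ = {P}; {N}⁺ = {L, N} — none reach the full schema.
{F, L, P}⁺: FLP→DMN adds D, M, N; DFN→HLM adds H → {D, F, H, L, M, N, P}. Minimal: {L, P}⁺ = {L, P}; {F, P}⁺ = {F, P}; {F, L}⁺ = {F, L} — none reach the full schema.
{H, M, P}⁺: HMP→N adds N; N→L adds L; LMP→DFN adds D, F → {D, F, H, L, M, N, P}. Minimal: {M, P}⁺ = {M, P}; {H, P}⁺ = {H, P}; {H, M}⁺ = {H, M} — none reach the full schema.
{L, M, P}⁺: LMP→DFN adds D, F, N; DFN→HLM adds H → {D, F, H, L, M, N, P}. Minimal: {M, P}⁺ = {M, P}; {L, P}⁺ = {L, P}; {L, M}⁺ = {L, M} — none reach the full schema.
{D, H, L, P}⁺: DHP→F adds F; FLP→DMN adds M, N → {D, F, H, L, M, N, P}. Minimal: {H, L, P}⁺ = {H, L, P}; {D, L, P}⁺ = {D, L, P}; {D, H, P}⁺ = {D, F, H, P}; … — none reach the full schema.

{N, P}, {F, L, P}, {H, M, P}, {L, M, P}, {D, H, L, P}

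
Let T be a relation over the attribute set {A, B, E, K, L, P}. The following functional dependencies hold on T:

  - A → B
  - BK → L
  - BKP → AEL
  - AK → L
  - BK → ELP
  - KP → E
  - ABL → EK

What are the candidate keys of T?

{A, K}⁺: A→B adds B; BK→L adds L; BK→ELP adds E, P → {A, B, E, K, L, P}.
{A, L}⁺: A→B adds B; ABL→EK adds E, K; BK→ELP adds P → {A, B, E, K, L, P}.
{B, K}⁺: BK→L adds L; BK→ELP adds E, P; BKP→AEL adds A → {A, B, E, K, L, P}.
Any other superkey contains one of these as a subset, so there are no further candidate keys.

{A, K}, {A, L}, {B, K}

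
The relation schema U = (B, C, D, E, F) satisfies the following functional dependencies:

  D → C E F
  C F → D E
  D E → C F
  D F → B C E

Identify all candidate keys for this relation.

{D}⁺: D→CEF adds C, E, F; DF→BCE adds B → {B, C, D, E, F}.
{C, F}⁺: CF→DE adds D, E; DF→BCE adds B → {B, C, D, E, F}. Minimal: {F}⁺ = {F}; {C}⁺ = {C} — none reach the full schema.

{D}, {C, F}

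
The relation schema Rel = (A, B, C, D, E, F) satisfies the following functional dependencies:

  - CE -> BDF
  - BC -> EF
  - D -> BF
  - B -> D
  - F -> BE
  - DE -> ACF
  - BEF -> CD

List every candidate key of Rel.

{B}; {D}; {F}; {C, E}

{B}⁺: B→D adds D; D→BF adds F; F→BE adds E; DE→ACF adds A, C → {A, B, C, D, E, F}.
{D}⁺: D→BF adds B, F; F→BE adds E; DE→ACF adds A, C → {A, B, C, D, E, F}.
{F}⁺: F→BE adds B, E; BEF→CD adds C, D; DE→ACF adds A → {A, B, C, D, E, F}.
{C, E}⁺: CE→BDF adds B, D, F; DE→ACF adds A → {A, B, C, D, E, F}.
Any other superkey contains one of these as a subset, so there are no further candidate keys.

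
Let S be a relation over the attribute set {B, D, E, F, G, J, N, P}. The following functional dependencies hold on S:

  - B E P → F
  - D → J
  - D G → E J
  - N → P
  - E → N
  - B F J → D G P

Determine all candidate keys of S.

Attribute B never appears on the right-hand side of any dependency, so B must belong to every candidate key.
{B}⁺ = {B}, which is not all of the schema, so we must add further attributes.
{B, D, E}⁺: D→J adds J; E→N adds N; N→P adds P; BEP→F adds F; BFJ→DGP adds G → {B, D, E, F, G, J, N, P}.
{B, D, F}⁺: D→J adds J; BFJ→DGP adds G, P; DG→EJ adds E; E→N adds N → {B, D, E, F, G, J, N, P}.
{B, D, G}⁺: D→J adds J; DG→EJ adds E; E→N adds N; N→P adds P; BEP→F adds F → {B, D, E, F, G, J, N, P}.
{B, E, J}⁺: E→N adds N; N→P adds P; BEP→F adds F; BFJ→DGP adds D, G → {B, D, E, F, G, J, N, P}.
{B, F, J}⁺: BFJ→DGP adds D, G, P; DG→EJ adds E; E→N adds N → {B, D, E, F, G, J, N, P}.
Any other superkey contains one of these as a subset, so there are no further candidate keys.

(B, D, E); (B, D, F); (B, D, G); (B, E, J); (B, F, J)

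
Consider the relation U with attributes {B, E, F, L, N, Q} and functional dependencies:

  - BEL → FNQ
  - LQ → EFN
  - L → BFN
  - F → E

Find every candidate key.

{L}

{L}⁺: L→BFN adds B, F, N; F→E adds E; BEL→FNQ adds Q → {B, E, F, L, N, Q}.
No other minimal superkey exists.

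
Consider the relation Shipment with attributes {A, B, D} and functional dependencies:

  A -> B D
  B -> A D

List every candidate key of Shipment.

{A}⁺: A→BD adds B, D → {A, B, D}.
{B}⁺: B→AD adds A, D → {A, B, D}.
Any other superkey contains one of these as a subset, so there are no further candidate keys.

A, B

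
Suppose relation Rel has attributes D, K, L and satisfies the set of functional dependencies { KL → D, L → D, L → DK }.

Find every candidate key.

(L)

Attribute L never appears on the right-hand side of any dependency, so L must belong to every candidate key.
{L}⁺ = {D, K, L}, which is all of the schema, so {L} is the only candidate key.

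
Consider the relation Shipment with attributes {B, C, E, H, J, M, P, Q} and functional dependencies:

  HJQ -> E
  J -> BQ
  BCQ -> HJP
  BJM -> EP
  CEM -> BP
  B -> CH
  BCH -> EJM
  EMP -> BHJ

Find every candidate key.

(B), (J), (C, E, M), (E, M, P)

{B}⁺: B→CH adds C, H; BCH→EJM adds E, J, M; J→BQ adds Q; BCQ→HJP adds P → {B, C, E, H, J, M, P, Q}.
{J}⁺: J→BQ adds B, Q; B→CH adds C, H; BCH→EJM adds E, M; BCQ→HJP adds P → {B, C, E, H, J, M, P, Q}.
{C, E, M}⁺: CEM→BP adds B, P; B→CH adds H; BCH→EJM adds J; J→BQ adds Q → {B, C, E, H, J, M, P, Q}.
{E, M, P}⁺: EMP→BHJ adds B, H, J; J→BQ adds Q; B→CH adds C → {B, C, E, H, J, M, P, Q}.
Any other superkey contains one of these as a subset, so there are no further candidate keys.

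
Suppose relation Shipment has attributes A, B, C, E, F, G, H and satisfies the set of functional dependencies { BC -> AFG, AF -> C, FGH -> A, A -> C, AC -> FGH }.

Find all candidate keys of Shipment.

ABE, BCE, BEFGH

Attributes B, E never appear on any right-hand side, so every candidate key must contain {B, E}.
{B, E}⁺ = {B, E}, which is not all of the schema, so we must add further attributes.
{A, B, E}⁺: A→C adds C; AC→FGH adds F, G, H → {A, B, C, E, F, G, H}.
{B, C, E}⁺: BC→AFG adds A, F, G; AC→FGH adds H → {A, B, C, E, F, G, H}.
{B, E, F, G, H}⁺: FGH→A adds A; A→C adds C → {A, B, C, E, F, G, H}.
Any other superkey contains one of these as a subset, so there are no further candidate keys.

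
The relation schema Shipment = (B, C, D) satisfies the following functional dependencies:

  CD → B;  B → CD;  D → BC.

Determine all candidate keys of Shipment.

(B), (D)

{B}⁺: B→CD adds C, D → {B, C, D}.
{D}⁺: D→BC adds B, C → {B, C, D}.
Any other superkey contains one of these as a subset, so there are no further candidate keys.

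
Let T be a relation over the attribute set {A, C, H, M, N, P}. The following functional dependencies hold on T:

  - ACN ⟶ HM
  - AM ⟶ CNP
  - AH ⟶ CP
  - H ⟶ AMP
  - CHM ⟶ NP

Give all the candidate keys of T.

{H}⁺: H→AMP adds A, M, P; AM→CNP adds C, N → {A, C, H, M, N, P}.
{A, M}⁺: AM→CNP adds C, N, P; ACN→HM adds H → {A, C, H, M, N, P}. Minimal: {M}⁺ = {M}; {A}⁺ = {A} — none reach the full schema.
{A, C, N}⁺: ACN→HM adds H, M; AM→CNP adds P → {A, C, H, M, N, P}. Minimal: {C, N}⁺ = {C, N}; {A, N}⁺ = {A, N}; {A, C}⁺ = {A, C} — none reach the full schema.
Any other superkey contains one of these as a subset, so there are no further candidate keys.

{H}, {A, M}, {A, C, N}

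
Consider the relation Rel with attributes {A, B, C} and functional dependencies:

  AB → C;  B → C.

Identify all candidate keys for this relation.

Attributes A, B never appear on any right-hand side, so every candidate key must contain {A, B}.
{A, B}⁺ = {A, B, C}, which is all of the schema, so {A, B} is the only candidate key.

{A, B}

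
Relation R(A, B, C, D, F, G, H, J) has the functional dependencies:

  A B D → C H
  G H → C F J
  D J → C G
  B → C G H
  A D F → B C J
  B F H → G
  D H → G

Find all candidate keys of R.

Attributes A, D never appear on any right-hand side, so every candidate key must contain {A, D}.
{A, D}⁺ = {A, D}, which is not all of the schema, so we must add further attributes.
{A, B, D}⁺: ABD→CH adds C, H; B→CGH adds G; GH→CFJ adds F, J → {A, B, C, D, F, G, H, J}. Minimal: {B, D}⁺ = {B, C, D, F, G, H, J}; {A, D}⁺ = {A, D}; {A, B}⁺ = {A, B, C, F, G, H, J} — none reach the full schema.
{A, D, F}⁺: ADF→BCJ adds B, C, J; ABD→CH adds H; DJ→CG adds G → {A, B, C, D, F, G, H, J}. Minimal: {D, F}⁺ = {D, F}; {A, F}⁺ = {A, F}; {A, D}⁺ = {A, D} — none reach the full schema.
{A, D, H}⁺: DH→G adds G; GH→CFJ adds C, F, J; ADF→BCJ adds B → {A, B, C, D, F, G, H, J}. Minimal: {D, H}⁺ = {C, D, F, G, H, J}; {A, H}⁺ = {A, H}; {A, D}⁺ = {A, D} — none reach the full schema.
Any other superkey contains one of these as a subset, so there are no further candidate keys.

{A, B, D}, {A, D, F}, {A, D, H}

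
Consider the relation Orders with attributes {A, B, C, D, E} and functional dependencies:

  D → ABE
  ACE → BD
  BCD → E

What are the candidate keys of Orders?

{C, D}, {A, C, E}

{C, D}⁺: D→ABE adds A, B, E → {A, B, C, D, E}. Minimal: {D}⁺ = {A, B, D, E}; {C}⁺ = {C} — none reach the full schema.
{A, C, E}⁺: ACE→BD adds B, D → {A, B, C, D, E}. Minimal: {C, E}⁺ = {C, E}; {A, E}⁺ = {A, E}; {A, C}⁺ = {A, C} — none reach the full schema.
Any other superkey contains one of these as a subset, so there are no further candidate keys.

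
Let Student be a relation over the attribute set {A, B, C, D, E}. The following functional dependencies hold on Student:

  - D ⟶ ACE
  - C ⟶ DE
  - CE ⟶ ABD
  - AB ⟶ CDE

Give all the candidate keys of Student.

{C}⁺: C→DE adds D, E; CE→ABD adds A, B → {A, B, C, D, E}.
{D}⁺: D→ACE adds A, C, E; CE→ABD adds B → {A, B, C, D, E}.
{A, B}⁺: AB→CDE adds C, D, E → {A, B, C, D, E}. Minimal: {B}⁺ = {B}; {A}⁺ = {A} — none reach the full schema.

(C), (D), (A, B)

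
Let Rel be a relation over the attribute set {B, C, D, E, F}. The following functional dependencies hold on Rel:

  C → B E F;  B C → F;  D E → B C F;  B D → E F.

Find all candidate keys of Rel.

{B, D}, {C, D}, {D, E}

Attribute D never appears on the right-hand side of any dependency, so D must belong to every candidate key.
{D}⁺ = {D}, which is not all of the schema, so we must add further attributes.
{B, D}⁺: BD→EF adds E, F; DE→BCF adds C → {B, C, D, E, F}.
{C, D}⁺: C→BEF adds B, E, F → {B, C, D, E, F}.
{D, E}⁺: DE→BCF adds B, C, F → {B, C, D, E, F}.
Any other superkey contains one of these as a subset, so there are no further candidate keys.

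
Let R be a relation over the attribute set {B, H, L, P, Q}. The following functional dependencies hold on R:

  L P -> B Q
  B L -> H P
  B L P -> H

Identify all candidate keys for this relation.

{B, L}, {L, P}

Attribute L never appears on the right-hand side of any dependency, so L must belong to every candidate key.
{L}⁺ = {L}, which is not all of the schema, so we must add further attributes.
{B, L}⁺: BL→HP adds H, P; LP→BQ adds Q → {B, H, L, P, Q}.
{L, P}⁺: LP→BQ adds B, Q; BL→HP adds H → {B, H, L, P, Q}.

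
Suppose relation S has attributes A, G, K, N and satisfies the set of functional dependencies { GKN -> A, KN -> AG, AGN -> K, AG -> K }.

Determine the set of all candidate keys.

Attribute N never appears on the right-hand side of any dependency, so N must belong to every candidate key.
{N}⁺ = {N}, which is not all of the schema, so we must add further attributes.
{K, N}⁺: KN→AG adds A, G → {A, G, K, N}. Minimal: {N}⁺ = {N}; {K}⁺ = {K} — none reach the full schema.
{A, G, N}⁺: AGN→K adds K → {A, G, K, N}. Minimal: {G, N}⁺ = {G, N}; {A, N}⁺ = {A, N}; {A, G}⁺ = {A, G, K} — none reach the full schema.
Any other superkey contains one of these as a subset, so there are no further candidate keys.

KN, AGN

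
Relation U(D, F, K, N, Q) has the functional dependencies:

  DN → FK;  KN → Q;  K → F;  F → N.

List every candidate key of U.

{D, F}, {D, K}, {D, N}

Attribute D never appears on the right-hand side of any dependency, so D must belong to every candidate key.
{D}⁺ = {D}, which is not all of the schema, so we must add further attributes.
{D, F}⁺: F→N adds N; DN→FK adds K; KN→Q adds Q → {D, F, K, N, Q}.
{D, K}⁺: K→F adds F; F→N adds N; KN→Q adds Q → {D, F, K, N, Q}.
{D, N}⁺: DN→FK adds F, K; KN→Q adds Q → {D, F, K, N, Q}.
Any other superkey contains one of these as a subset, so there are no further candidate keys.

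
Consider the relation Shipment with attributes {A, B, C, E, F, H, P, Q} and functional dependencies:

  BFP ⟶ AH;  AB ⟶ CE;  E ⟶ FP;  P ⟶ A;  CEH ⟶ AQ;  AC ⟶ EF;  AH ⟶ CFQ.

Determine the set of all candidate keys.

(A, B), (B, E), (B, P)

{A, B}⁺: AB→CE adds C, E; E→FP adds F, P; BFP→AH adds H; CEH→AQ adds Q → {A, B, C, E, F, H, P, Q}. Minimal: {B}⁺ = {B}; {A}⁺ = {A} — none reach the full schema.
{B, E}⁺: E→FP adds F, P; P→A adds A; BFP→AH adds H; AB→CE adds C; CEH→AQ adds Q → {A, B, C, E, F, H, P, Q}. Minimal: {E}⁺ = {A, E, F, P}; {B}⁺ = {B} — none reach the full schema.
{B, P}⁺: P→A adds A; AB→CE adds C, E; E→FP adds F; BFP→AH adds H; CEH→AQ adds Q → {A, B, C, E, F, H, P, Q}. Minimal: {P}⁺ = {A, P}; {B}⁺ = {B} — none reach the full schema.
Any other superkey contains one of these as a subset, so there are no further candidate keys.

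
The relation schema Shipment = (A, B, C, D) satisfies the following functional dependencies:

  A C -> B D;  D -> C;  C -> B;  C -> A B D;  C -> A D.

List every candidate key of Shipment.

C, D

{C}⁺: C→B adds B; C→ABD adds A, D → {A, B, C, D}.
{D}⁺: D→C adds C; C→B adds B; C→ABD adds A → {A, B, C, D}.
Any other superkey contains one of these as a subset, so there are no further candidate keys.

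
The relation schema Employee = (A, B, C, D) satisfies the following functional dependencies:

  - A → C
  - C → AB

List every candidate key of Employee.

(A, D), (C, D)

Attribute D never appears on the right-hand side of any dependency, so D must belong to every candidate key.
{D}⁺ = {D}, which is not all of the schema, so we must add further attributes.
{A, D}⁺: A→C adds C; C→AB adds B → {A, B, C, D}. Minimal: {D}⁺ = {D}; {A}⁺ = {A, B, C} — none reach the full schema.
{C, D}⁺: C→AB adds A, B → {A, B, C, D}. Minimal: {D}⁺ = {D}; {C}⁺ = {A, B, C} — none reach the full schema.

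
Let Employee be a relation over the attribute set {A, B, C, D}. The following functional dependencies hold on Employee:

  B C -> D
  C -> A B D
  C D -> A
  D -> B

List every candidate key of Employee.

Attribute C never appears on the right-hand side of any dependency, so C must belong to every candidate key.
{C}⁺ = {A, B, C, D}, which is all of the schema, so {C} is the only candidate key.

{C}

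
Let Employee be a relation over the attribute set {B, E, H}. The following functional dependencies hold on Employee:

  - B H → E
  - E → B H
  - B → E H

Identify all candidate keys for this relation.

{B}⁺: B→EH adds E, H → {B, E, H}.
{E}⁺: E→BH adds B, H → {B, E, H}.
Any other superkey contains one of these as a subset, so there are no further candidate keys.

(B), (E)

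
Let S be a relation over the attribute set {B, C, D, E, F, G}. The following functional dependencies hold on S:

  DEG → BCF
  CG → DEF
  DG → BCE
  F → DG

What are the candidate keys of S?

{F}, {C, G}, {D, G}

{F}⁺: F→DG adds D, G; DG→BCE adds B, C, E → {B, C, D, E, F, G}.
{C, G}⁺: CG→DEF adds D, E, F; DG→BCE adds B → {B, C, D, E, F, G}.
{D, G}⁺: DG→BCE adds B, C, E; DEG→BCF adds F → {B, C, D, E, F, G}.
Any other superkey contains one of these as a subset, so there are no further candidate keys.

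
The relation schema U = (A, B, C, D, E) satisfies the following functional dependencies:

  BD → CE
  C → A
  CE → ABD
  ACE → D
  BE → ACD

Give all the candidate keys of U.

{B, D}⁺: BD→CE adds C, E; C→A adds A → {A, B, C, D, E}. Minimal: {D}⁺ = {D}; {B}⁺ = {B} — none reach the full schema.
{B, E}⁺: BE→ACD adds A, C, D → {A, B, C, D, E}. Minimal: {E}⁺ = {E}; {B}⁺ = {B} — none reach the full schema.
{C, E}⁺: C→A adds A; CE→ABD adds B, D → {A, B, C, D, E}. Minimal: {E}⁺ = {E}; {C}⁺ = {A, C} — none reach the full schema.
Any other superkey contains one of these as a subset, so there are no further candidate keys.

{B, D}, {B, E}, {C, E}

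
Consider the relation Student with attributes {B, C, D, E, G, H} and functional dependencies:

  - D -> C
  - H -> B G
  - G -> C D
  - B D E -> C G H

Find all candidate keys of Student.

{E, H}⁺: H→BG adds B, G; G→CD adds C, D → {B, C, D, E, G, H}. Minimal: {H}⁺ = {B, C, D, G, H}; {E}⁺ = {E} — none reach the full schema.
{B, D, E}⁺: D→C adds C; BDE→CGH adds G, H → {B, C, D, E, G, H}. Minimal: {D, E}⁺ = {C, D, E}; {B, E}⁺ = {B, E}; {B, D}⁺ = {B, C, D} — none reach the full schema.
{B, E, G}⁺: G→CD adds C, D; BDE→CGH adds H → {B, C, D, E, G, H}. Minimal: {E, G}⁺ = {C, D, E, G}; {B, G}⁺ = {B, C, D, G}; {B, E}⁺ = {B, E} — none reach the full schema.
Any other superkey contains one of these as a subset, so there are no further candidate keys.

EH; BDE; BEG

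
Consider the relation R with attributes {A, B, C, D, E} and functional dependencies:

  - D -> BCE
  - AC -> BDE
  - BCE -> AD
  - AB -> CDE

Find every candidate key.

{D}⁺: D→BCE adds B, C, E; BCE→AD adds A → {A, B, C, D, E}.
{A, B}⁺: AB→CDE adds C, D, E → {A, B, C, D, E}.
{A, C}⁺: AC→BDE adds B, D, E → {A, B, C, D, E}.
{B, C, E}⁺: BCE→AD adds A, D → {A, B, C, D, E}.

{D}; {A, B}; {A, C}; {B, C, E}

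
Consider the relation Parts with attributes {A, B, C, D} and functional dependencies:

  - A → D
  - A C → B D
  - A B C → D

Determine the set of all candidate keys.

{A, C}

Attributes A, C never appear on any right-hand side, so every candidate key must contain {A, C}.
{A, C}⁺ = {A, B, C, D}, which is all of the schema, so {A, C} is the only candidate key.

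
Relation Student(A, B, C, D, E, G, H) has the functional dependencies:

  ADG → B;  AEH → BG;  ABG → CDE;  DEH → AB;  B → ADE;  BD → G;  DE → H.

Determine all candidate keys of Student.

(B); (D, E); (A, D, G); (A, E, H)

{B}⁺: B→ADE adds A, D, E; BD→G adds G; DE→H adds H; ABG→CDE adds C → {A, B, C, D, E, G, H}.
{D, E}⁺: DE→H adds H; DEH→AB adds A, B; BD→G adds G; ABG→CDE adds C → {A, B, C, D, E, G, H}.
{A, D, G}⁺: ADG→B adds B; ABG→CDE adds C, E; DE→H adds H → {A, B, C, D, E, G, H}.
{A, E, H}⁺: AEH→BG adds B, G; ABG→CDE adds C, D → {A, B, C, D, E, G, H}.
Any other superkey contains one of these as a subset, so there are no further candidate keys.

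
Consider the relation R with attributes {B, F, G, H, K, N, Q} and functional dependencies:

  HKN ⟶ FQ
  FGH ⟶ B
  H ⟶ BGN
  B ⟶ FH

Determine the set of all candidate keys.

(B, K), (H, K)

Attribute K never appears on the right-hand side of any dependency, so K must belong to every candidate key.
{K}⁺ = {K}, which is not all of the schema, so we must add further attributes.
{B, K}⁺: B→FH adds F, H; H→BGN adds G, N; HKN→FQ adds Q → {B, F, G, H, K, N, Q}. Minimal: {K}⁺ = {K}; {B}⁺ = {B, F, G, H, N} — none reach the full schema.
{H, K}⁺: H→BGN adds B, G, N; B→FH adds F; HKN→FQ adds Q → {B, F, G, H, K, N, Q}. Minimal: {K}⁺ = {K}; {H}⁺ = {B, F, G, H, N} — none reach the full schema.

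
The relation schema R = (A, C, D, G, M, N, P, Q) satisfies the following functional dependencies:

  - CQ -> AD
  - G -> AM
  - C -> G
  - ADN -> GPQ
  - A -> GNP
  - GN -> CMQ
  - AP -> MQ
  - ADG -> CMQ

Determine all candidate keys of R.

{A}⁺: A→GNP adds G, N, P; GN→CMQ adds C, M, Q; CQ→AD adds D → {A, C, D, G, M, N, P, Q}.
{C}⁺: C→G adds G; G→AM adds A, M; A→GNP adds N, P; GN→CMQ adds Q; CQ→AD adds D → {A, C, D, G, M, N, P, Q}.
{G}⁺: G→AM adds A, M; A→GNP adds N, P; GN→CMQ adds C, Q; CQ→AD adds D → {A, C, D, G, M, N, P, Q}.
Any other superkey contains one of these as a subset, so there are no further candidate keys.

(A), (C), (G)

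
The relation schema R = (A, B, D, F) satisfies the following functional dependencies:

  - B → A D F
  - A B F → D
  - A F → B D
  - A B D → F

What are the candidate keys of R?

{B}; {A, F}

{B}⁺: B→ADF adds A, D, F → {A, B, D, F}.
{A, F}⁺: AF→BD adds B, D → {A, B, D, F}. Minimal: {F}⁺ = {F}; {A}⁺ = {A} — none reach the full schema.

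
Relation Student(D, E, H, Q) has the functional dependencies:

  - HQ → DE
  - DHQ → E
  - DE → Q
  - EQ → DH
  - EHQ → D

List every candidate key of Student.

{D, E}; {E, Q}; {H, Q}

{D, E}⁺: DE→Q adds Q; EQ→DH adds H → {D, E, H, Q}. Minimal: {E}⁺ = {E}; {D}⁺ = {D} — none reach the full schema.
{E, Q}⁺: EQ→DH adds D, H → {D, E, H, Q}. Minimal: {Q}⁺ = {Q}; {E}⁺ = {E} — none reach the full schema.
{H, Q}⁺: HQ→DE adds D, E → {D, E, H, Q}. Minimal: {Q}⁺ = {Q}; {H}⁺ = {H} — none reach the full schema.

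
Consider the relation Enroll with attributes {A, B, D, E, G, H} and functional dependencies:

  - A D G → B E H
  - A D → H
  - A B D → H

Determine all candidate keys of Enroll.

{A, D, G}⁺: ADG→BEH adds B, E, H → {A, B, D, E, G, H}. Minimal: {D, G}⁺ = {D, G}; {A, G}⁺ = {A, G}; {A, D}⁺ = {A, D, H} — none reach the full schema.

(A, D, G)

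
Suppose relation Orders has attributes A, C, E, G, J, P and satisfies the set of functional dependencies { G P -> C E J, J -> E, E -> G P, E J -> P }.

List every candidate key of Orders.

Attribute A never appears on the right-hand side of any dependency, so A must belong to every candidate key.
{A}⁺ = {A}, which is not all of the schema, so we must add further attributes.
{A, E}⁺: E→GP adds G, P; GP→CEJ adds C, J → {A, C, E, G, J, P}. Minimal: {E}⁺ = {C, E, G, J, P}; {A}⁺ = {A} — none reach the full schema.
{A, J}⁺: J→E adds E; E→GP adds G, P; GP→CEJ adds C → {A, C, E, G, J, P}. Minimal: {J}⁺ = {C, E, G, J, P}; {A}⁺ = {A} — none reach the full schema.
{A, G, P}⁺: GP→CEJ adds C, E, J → {A, C, E, G, J, P}. Minimal: {G, P}⁺ = {C, E, G, J, P}; {A, P}⁺ = {A, P}; {A, G}⁺ = {A, G} — none reach the full schema.

AE; AJ; AGP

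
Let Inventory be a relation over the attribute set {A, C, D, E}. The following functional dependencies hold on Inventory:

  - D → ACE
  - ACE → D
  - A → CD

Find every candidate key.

{A}⁺: A→CD adds C, D; D→ACE adds E → {A, C, D, E}.
{D}⁺: D→ACE adds A, C, E → {A, C, D, E}.
Any other superkey contains one of these as a subset, so there are no further candidate keys.

A, D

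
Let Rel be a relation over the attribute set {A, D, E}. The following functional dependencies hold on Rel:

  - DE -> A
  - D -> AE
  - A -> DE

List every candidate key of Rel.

{A}; {D}

{A}⁺: A→DE adds D, E → {A, D, E}.
{D}⁺: D→AE adds A, E → {A, D, E}.
Any other superkey contains one of these as a subset, so there are no further candidate keys.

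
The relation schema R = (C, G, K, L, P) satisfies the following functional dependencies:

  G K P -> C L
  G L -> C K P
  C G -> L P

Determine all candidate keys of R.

Attribute G never appears on the right-hand side of any dependency, so G must belong to every candidate key.
{G}⁺ = {G}, which is not all of the schema, so we must add further attributes.
{C, G}⁺: CG→LP adds L, P; GL→CKP adds K → {C, G, K, L, P}. Minimal: {G}⁺ = {G}; {C}⁺ = {C} — none reach the full schema.
{G, L}⁺: GL→CKP adds C, K, P → {C, G, K, L, P}. Minimal: {L}⁺ = {L}; {G}⁺ = {G} — none reach the full schema.
{G, K, P}⁺: GKP→CL adds C, L → {C, G, K, L, P}. Minimal: {K, P}⁺ = {K, P}; {G, P}⁺ = {G, P}; {G, K}⁺ = {G, K} — none reach the full schema.
Any other superkey contains one of these as a subset, so there are no further candidate keys.

{C, G}, {G, L}, {G, K, P}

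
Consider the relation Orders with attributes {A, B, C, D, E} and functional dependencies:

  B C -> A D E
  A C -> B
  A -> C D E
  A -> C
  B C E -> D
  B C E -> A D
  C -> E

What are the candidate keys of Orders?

{A}⁺: A→CDE adds C, D, E; AC→B adds B → {A, B, C, D, E}.
{B, C}⁺: BC→ADE adds A, D, E → {A, B, C, D, E}. Minimal: {C}⁺ = {C, E}; {B}⁺ = {B} — none reach the full schema.
Any other superkey contains one of these as a subset, so there are no further candidate keys.

{A}, {B, C}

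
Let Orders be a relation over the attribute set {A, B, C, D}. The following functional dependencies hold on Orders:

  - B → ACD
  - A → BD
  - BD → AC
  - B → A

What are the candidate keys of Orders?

{A}; {B}

{A}⁺: A→BD adds B, D; BD→AC adds C → {A, B, C, D}.
{B}⁺: B→ACD adds A, C, D → {A, B, C, D}.
Any other superkey contains one of these as a subset, so there are no further candidate keys.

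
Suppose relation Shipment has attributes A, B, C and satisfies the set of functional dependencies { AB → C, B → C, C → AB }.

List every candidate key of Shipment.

B; C

{B}⁺: B→C adds C; C→AB adds A → {A, B, C}.
{C}⁺: C→AB adds A, B → {A, B, C}.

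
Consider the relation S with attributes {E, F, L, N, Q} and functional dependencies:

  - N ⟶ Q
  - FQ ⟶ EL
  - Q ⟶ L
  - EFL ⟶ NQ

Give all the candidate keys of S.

FN, FQ, EFL

Attribute F never appears on the right-hand side of any dependency, so F must belong to every candidate key.
{F}⁺ = {F}, which is not all of the schema, so we must add further attributes.
{F, N}⁺: N→Q adds Q; FQ→EL adds E, L → {E, F, L, N, Q}.
{F, Q}⁺: FQ→EL adds E, L; EFL→NQ adds N → {E, F, L, N, Q}.
{E, F, L}⁺: EFL→NQ adds N, Q → {E, F, L, N, Q}.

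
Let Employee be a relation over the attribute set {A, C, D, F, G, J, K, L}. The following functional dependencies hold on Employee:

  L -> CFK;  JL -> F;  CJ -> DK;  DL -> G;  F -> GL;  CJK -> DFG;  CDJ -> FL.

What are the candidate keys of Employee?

Attributes A, J never appear on any right-hand side, so every candidate key must contain {A, J}.
{A, J}⁺ = {A, J}, which is not all of the schema, so we must add further attributes.
{A, C, J}⁺: CJ→DK adds D, K; CJK→DFG adds F, G; CDJ→FL adds L → {A, C, D, F, G, J, K, L}.
{A, F, J}⁺: F→GL adds G, L; L→CFK adds C, K; CJ→DK adds D → {A, C, D, F, G, J, K, L}.
{A, J, L}⁺: L→CFK adds C, F, K; CJ→DK adds D; DL→G adds G → {A, C, D, F, G, J, K, L}.
Any other superkey contains one of these as a subset, so there are no further candidate keys.

{A, C, J}, {A, F, J}, {A, J, L}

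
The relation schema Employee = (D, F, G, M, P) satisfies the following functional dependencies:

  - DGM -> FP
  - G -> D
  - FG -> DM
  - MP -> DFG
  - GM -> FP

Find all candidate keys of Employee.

{F, G}; {G, M}; {M, P}

{F, G}⁺: G→D adds D; FG→DM adds M; GM→FP adds P → {D, F, G, M, P}. Minimal: {G}⁺ = {D, G}; {F}⁺ = {F} — none reach the full schema.
{G, M}⁺: G→D adds D; GM→FP adds F, P → {D, F, G, M, P}. Minimal: {M}⁺ = {M}; {G}⁺ = {D, G} — none reach the full schema.
{M, P}⁺: MP→DFG adds D, F, G → {D, F, G, M, P}. Minimal: {P}⁺ = {P}; {M}⁺ = {M} — none reach the full schema.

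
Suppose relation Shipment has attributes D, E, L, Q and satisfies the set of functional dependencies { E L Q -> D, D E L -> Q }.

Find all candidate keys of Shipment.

(D, E, L), (E, L, Q)

{D, E, L}⁺: DEL→Q adds Q → {D, E, L, Q}. Minimal: {E, L}⁺ = {E, L}; {D, L}⁺ = {D, L}; {D, E}⁺ = {D, E} — none reach the full schema.
{E, L, Q}⁺: ELQ→D adds D → {D, E, L, Q}. Minimal: {L, Q}⁺ = {L, Q}; {E, Q}⁺ = {E, Q}; {E, L}⁺ = {E, L} — none reach the full schema.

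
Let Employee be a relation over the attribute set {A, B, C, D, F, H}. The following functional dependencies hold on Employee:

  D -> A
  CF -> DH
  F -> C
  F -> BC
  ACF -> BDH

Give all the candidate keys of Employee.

{F}

Attribute F never appears on the right-hand side of any dependency, so F must belong to every candidate key.
{F}⁺ = {A, B, C, D, F, H}, which is all of the schema, so {F} is the only candidate key.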